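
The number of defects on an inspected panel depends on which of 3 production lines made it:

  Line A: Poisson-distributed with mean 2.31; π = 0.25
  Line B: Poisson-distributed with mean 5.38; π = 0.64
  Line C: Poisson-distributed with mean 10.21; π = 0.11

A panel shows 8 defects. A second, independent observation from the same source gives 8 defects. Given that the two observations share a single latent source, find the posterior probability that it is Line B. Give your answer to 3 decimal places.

By Bayes' theorem, P(k | x) = P(Z=k) f_k(x) / Σ_j P(Z=j) f_j(x).
Since both observations come from the same component, the likelihood for component k is f_k(x₁)·f_k(x₂).
  f_A = [e^(−2.31)·2.31^8/8! = 0.00199597] × [0.00199597] = 3.98392e-06
  f_B = [e^(−5.38)·5.38^8/8! = 0.0802109] × [0.0802109] = 0.00643379
  f_C = [e^(−10.21)·10.21^8/8! = 0.10778] × [0.10778] = 0.0116166
Unnormalised posteriors:
  P(Z=A)·f_A = 0.25 × 3.98392e-06 = 9.95979e-07
  P(Z=B)·f_B = 0.64 × 0.00643379 = 0.00411762
  P(Z=C)·f_C = 0.11 × 0.0116166 = 0.00127782
Normaliser: 9.95979e-07 + 0.00411762 + 0.00127782 = 0.00539644
Responsibility of Line B: 0.00411762 / 0.00539644 ≈ 0.763

0.763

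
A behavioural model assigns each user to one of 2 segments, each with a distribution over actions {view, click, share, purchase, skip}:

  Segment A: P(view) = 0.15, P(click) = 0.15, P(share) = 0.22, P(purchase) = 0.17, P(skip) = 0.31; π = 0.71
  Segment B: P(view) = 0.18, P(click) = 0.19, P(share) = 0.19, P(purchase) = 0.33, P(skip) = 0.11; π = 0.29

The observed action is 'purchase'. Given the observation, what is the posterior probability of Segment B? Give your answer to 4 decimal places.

P(component k | x) = w_k·f_k(x) / marginal(x), where marginal(x) = Σ_j w_j·f_j(x).
Component likelihoods at x = 'purchase':
  L_A = P(purchase | comp) = 0.17
  L_B = P(purchase | comp) = 0.33
Unnormalised posteriors:
  w_A·L_A = 0.71 × 0.17 = 0.1207
  w_B·L_B = 0.29 × 0.33 = 0.0957
Sum: 0.1207 + 0.0957 = 0.2164
Responsibility of Segment B: 0.0957 / 0.2164 ≈ 0.4422

0.4422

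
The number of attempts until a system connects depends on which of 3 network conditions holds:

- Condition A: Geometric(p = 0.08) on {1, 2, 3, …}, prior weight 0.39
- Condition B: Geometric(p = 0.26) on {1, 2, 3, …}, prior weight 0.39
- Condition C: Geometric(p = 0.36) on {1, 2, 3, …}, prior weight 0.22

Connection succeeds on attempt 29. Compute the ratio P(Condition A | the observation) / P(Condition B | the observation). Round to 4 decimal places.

136.6745

Only the two components matter; the odds are (P(Z=i) f_i(x)) / (P(Z=j) f_j(x)).
Evaluate each component's likelihood at the observed value:
  f_A = 0.08·(1−0.08)^28 = 0.08·0.096841 = 0.00774728
  f_B = 0.26·(1−0.26)^28 = 0.26·0.000218016 = 5.66841e-05
  f_C = 0.36·(1−0.36)^28 = 0.36·3.74144e-06 = 1.34692e-06
Posterior odds = (P(Z=A)·f_A) / (P(Z=B)·f_B) = (0.39·0.00774728) / (0.39·5.66841e-05) = 0.00302144 / 2.21068e-05 ≈ 136.6745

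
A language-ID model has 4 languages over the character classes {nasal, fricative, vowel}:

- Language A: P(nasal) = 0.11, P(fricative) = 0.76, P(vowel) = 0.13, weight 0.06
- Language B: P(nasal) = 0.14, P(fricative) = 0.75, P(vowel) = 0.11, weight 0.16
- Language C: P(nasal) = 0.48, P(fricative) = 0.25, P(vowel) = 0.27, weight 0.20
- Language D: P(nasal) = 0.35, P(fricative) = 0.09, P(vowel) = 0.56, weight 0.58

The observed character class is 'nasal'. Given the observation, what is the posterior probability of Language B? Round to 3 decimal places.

0.068

Posterior ∝ prior × likelihood, so P(k | x) ∝ P(Z=k) f_k(x); normalise over all components.
Categorical probabilities:
  L_A = P(nasal | comp) = 0.11
  L_B = P(nasal | comp) = 0.14
  L_C = P(nasal | comp) = 0.48
  L_D = P(nasal | comp) = 0.35
Prior × likelihood for each component:
  P(Z=A)·L_A = 0.06 × 0.11 = 0.0066
  P(Z=B)·L_B = 0.16 × 0.14 = 0.0224
  P(Z=C)·L_C = 0.20 × 0.48 = 0.096
  P(Z=D)·L_D = 0.58 × 0.35 = 0.203
Marginal: 0.0066 + 0.0224 + 0.096 + 0.203 = 0.328
So the posterior for Language B is 0.0224 / 0.328 ≈ 0.068.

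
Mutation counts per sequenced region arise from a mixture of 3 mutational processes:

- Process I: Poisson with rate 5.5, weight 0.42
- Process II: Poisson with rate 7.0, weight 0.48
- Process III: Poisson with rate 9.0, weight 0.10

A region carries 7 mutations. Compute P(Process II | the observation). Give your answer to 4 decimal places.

0.5295

Posterior ∝ prior × likelihood, so P(k | x) ∝ π_k f_k(x); normalise over all components.
Evaluate each component's likelihood at the observed value:
  L_I = e^(−5.5)·5.5^7/7! = 0.123449
  L_II = e^(−7.0)·7.0^7/7! = 0.149003
  L_III = e^(−9.0)·9.0^7/7! = 0.117116
Multiply by the mixture weights:
  π_I·L_I = 0.42 × 0.123449 = 0.0518487
  π_II·L_II = 0.48 × 0.149003 = 0.0715213
  π_III·L_III = 0.10 × 0.117116 = 0.0117116
Sum: 0.0518487 + 0.0715213 + 0.0117116 = 0.135082
P(Process II | 7 mutations) ≈ 0.5295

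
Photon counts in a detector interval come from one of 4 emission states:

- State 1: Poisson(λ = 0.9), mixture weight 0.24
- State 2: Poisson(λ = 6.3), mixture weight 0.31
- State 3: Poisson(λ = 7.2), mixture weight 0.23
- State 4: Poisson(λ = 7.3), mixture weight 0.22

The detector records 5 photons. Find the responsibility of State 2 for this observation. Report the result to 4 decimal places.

0.4665

Apply Bayes' rule: the posterior for each component is proportional to its prior times its likelihood at x.
Evaluate each component's likelihood at the observed value:
  f_1 = e^(−0.9)·0.9^5/5! = 0.00200063
  f_2 = e^(−6.3)·6.3^5/5! = 0.151868
  f_3 = e^(−7.2)·7.2^5/5! = 0.120382
  f_4 = e^(−7.3)·7.3^5/5! = 0.116703
Weight by the priors:
  π_1·f_1 = 0.24 × 0.00200063 = 0.000480151
  π_2·f_2 = 0.31 × 0.151868 = 0.0470791
  π_3·f_3 = 0.23 × 0.120382 = 0.0276878
  π_4·f_4 = 0.22 × 0.116703 = 0.0256747
Evidence: 0.000480151 + 0.0470791 + 0.0276878 + 0.0256747 = 0.100922
So the posterior for State 2 is 0.0470791 / 0.100922 ≈ 0.4665.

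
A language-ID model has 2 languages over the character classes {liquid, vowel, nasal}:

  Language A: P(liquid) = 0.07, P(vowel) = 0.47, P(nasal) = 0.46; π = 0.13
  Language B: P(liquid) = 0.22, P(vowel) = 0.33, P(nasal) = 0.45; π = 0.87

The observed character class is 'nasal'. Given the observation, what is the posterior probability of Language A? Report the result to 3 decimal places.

0.133

Apply Bayes' rule: the posterior for each component is proportional to its prior times its likelihood at x.
Categorical probabilities:
  L_A = 0.46
  L_B = 0.45
Prior × likelihood for each component:
  π_A·L_A = 0.13 × 0.46 = 0.0598
  π_B·L_B = 0.87 × 0.45 = 0.3915
Sum: 0.0598 + 0.3915 = 0.4513
P(Language A | x) ≈ 0.133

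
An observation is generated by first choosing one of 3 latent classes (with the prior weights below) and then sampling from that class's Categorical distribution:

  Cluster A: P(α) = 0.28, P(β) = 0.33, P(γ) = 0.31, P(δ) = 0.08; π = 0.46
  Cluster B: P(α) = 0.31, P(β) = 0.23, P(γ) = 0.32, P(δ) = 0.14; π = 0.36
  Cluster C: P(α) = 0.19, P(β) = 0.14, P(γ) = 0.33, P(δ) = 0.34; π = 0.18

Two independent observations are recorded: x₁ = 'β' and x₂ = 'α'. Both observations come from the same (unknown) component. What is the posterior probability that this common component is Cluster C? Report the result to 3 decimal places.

Posterior ∝ prior × likelihood, so P(k | x) ∝ w_k f_k(x); normalise over all components.
Since both observations come from the same component, the likelihood for component k is f_k(x₁)·f_k(x₂).
  L_A = [P(β | comp) = 0.33] × [0.28] = 0.0924
  L_B = [P(β | comp) = 0.23] × [0.31] = 0.0713
  L_C = [P(β | comp) = 0.14] × [0.19] = 0.0266
Multiply by the mixture weights:
  w_A·L_A = 0.46 × 0.0924 = 0.042504
  w_B·L_B = 0.36 × 0.0713 = 0.025668
  w_C·L_C = 0.18 × 0.0266 = 0.004788
Marginal: 0.042504 + 0.025668 + 0.004788 = 0.07296
Responsibility of Cluster C: 0.004788 / 0.07296 ≈ 0.066

0.066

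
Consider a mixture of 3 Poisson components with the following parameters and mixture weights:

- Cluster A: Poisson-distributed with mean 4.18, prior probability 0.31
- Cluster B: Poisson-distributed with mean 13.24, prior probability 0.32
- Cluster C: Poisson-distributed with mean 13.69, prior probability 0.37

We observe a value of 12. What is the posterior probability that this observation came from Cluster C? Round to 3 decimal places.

By Bayes' theorem, P(k | x) = π_k f_k(x) / Σ_j π_j f_j(x).
Component likelihoods at x = 12:
  L_A = 0.000908715
  L_B = 0.107711
  L_C = 0.102568
Multiply by the mixture weights:
  π_A·L_A = 0.31 × 0.000908715 = 0.000281702
  π_B·L_B = 0.32 × 0.107711 = 0.0344675
  π_C·L_C = 0.37 × 0.102568 = 0.0379503
Evidence: 0.000281702 + 0.0344675 + 0.0379503 = 0.0726995
So the posterior for Cluster C is 0.0379503 / 0.0726995 ≈ 0.522.

0.522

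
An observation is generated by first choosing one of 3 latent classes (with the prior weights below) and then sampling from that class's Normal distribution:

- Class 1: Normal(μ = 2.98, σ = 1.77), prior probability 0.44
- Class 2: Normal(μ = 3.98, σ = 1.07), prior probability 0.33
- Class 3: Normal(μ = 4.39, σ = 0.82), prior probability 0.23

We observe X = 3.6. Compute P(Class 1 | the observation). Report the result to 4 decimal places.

Posterior ∝ prior × likelihood, so P(k | x) ∝ π_k f_k(x); normalise over all components.
Evaluate each component's likelihood at the observed value:
  L_1 = 0.211979
  L_2 = 0.350057
  L_3 = 0.305877
Prior × likelihood for each component:
  π_1·L_1 = 0.44 × 0.211979 = 0.0932709
  π_2·L_2 = 0.33 × 0.350057 = 0.115519
  π_3·L_3 = 0.23 × 0.305877 = 0.0703518
Denominator: 0.0932709 + 0.115519 + 0.0703518 = 0.279141
So the posterior for Class 1 is 0.0932709 / 0.279141 ≈ 0.3341.

0.3341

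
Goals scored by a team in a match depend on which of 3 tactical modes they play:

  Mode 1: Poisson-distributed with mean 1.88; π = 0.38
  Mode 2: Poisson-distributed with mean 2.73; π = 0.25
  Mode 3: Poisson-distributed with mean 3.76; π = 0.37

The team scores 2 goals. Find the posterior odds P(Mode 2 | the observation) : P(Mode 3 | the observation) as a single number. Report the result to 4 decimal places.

0.9977

Since P(k|x) ∝ w_k f_k(x), the posterior odds are w_i f_i(x) / (w_j f_j(x)).
Poisson probabilities:
  L_1 = e^(−1.88)·1.88^2/2! = 0.269657
  L_2 = e^(−2.73)·2.73^2/2! = 0.243036
  L_3 = e^(−3.76)·3.76^2/2! = 0.164588
Posterior odds = (w_2·L_2) / (w_3·L_3) = (0.25·0.243036) / (0.37·0.164588) = 0.0607591 / 0.0608976 ≈ 0.9977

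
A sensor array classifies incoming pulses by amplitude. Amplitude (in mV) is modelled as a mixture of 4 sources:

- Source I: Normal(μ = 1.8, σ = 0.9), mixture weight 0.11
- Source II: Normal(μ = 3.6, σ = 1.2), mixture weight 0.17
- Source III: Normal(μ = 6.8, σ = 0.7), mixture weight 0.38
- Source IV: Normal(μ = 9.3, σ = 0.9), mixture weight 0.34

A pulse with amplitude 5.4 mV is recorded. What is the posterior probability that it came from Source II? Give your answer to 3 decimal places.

P(component k | x) = w_k·f_k(x) / marginal(x), where marginal(x) = Σ_j w_j·f_j(x).
Component likelihoods at x = 5.4 mV:
  L_I = (1/(0.9·√(2π)))·exp(−(5.4−1.8)²/(2·0.9²)) = 0.443269·exp(-8.00000) = 0.0001487
  L_II = (1/(1.2·√(2π)))·exp(−(5.4−3.6)²/(2·1.2²)) = 0.332452·exp(-1.12500) = 0.107931
  L_III = (1/(0.7·√(2π)))·exp(−(5.4−6.8)²/(2·0.7²)) = 0.569918·exp(-2.00000) = 0.07713
  L_IV = (1/(0.9·√(2π)))·exp(−(5.4−9.3)²/(2·0.9²)) = 0.443269·exp(-9.38889) = 3.70787e-05
Multiply by the mixture weights:
  w_I·L_I = 0.11 × 0.0001487 = 1.6357e-05
  w_II·L_II = 0.17 × 0.107931 = 0.0183483
  w_III·L_III = 0.38 × 0.07713 = 0.0293094
  w_IV·L_IV = 0.34 × 3.70787e-05 = 1.26068e-05
Marginal: 1.6357e-05 + 0.0183483 + 0.0293094 + 1.26068e-05 = 0.0476867
P(Source II | data) ≈ 0.385

0.385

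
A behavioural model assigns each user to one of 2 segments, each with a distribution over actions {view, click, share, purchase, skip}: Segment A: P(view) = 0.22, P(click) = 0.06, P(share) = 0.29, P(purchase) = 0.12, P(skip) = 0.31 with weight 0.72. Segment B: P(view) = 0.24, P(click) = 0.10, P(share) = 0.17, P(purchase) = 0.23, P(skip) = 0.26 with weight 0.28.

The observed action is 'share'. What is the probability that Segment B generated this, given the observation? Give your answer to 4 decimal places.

0.1856

The responsibility of component k is P(Z=k) f_k(x) divided by Σ_j P(Z=j) f_j(x).
Component likelihoods at x = 'share':
  L_A = 0.29
  L_B = 0.17
Unnormalised posteriors:
  P(Z=A)·L_A = 0.72 × 0.29 = 0.2088
  P(Z=B)·L_B = 0.28 × 0.17 = 0.0476
Marginal: 0.2088 + 0.0476 = 0.2564
Responsibility of Segment B: 0.0476 / 0.2564 ≈ 0.1856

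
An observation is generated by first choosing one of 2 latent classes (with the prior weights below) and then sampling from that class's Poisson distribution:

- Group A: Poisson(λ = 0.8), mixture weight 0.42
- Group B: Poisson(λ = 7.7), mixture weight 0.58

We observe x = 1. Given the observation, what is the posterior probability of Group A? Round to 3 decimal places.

0.987

Apply Bayes' rule: the posterior for each component is proportional to its prior times its likelihood at x.
Component likelihoods at x = 1:
  f_A = e^(−0.8)·0.8^1/1! = 0.359463
  f_B = e^(−7.7)·7.7^1/1! = 0.00348677
Weight by the priors:
  π_A·f_A = 0.42 × 0.359463 = 0.150975
  π_B·f_B = 0.58 × 0.00348677 = 0.00202233
Sum: 0.150975 + 0.00202233 = 0.152997
So the posterior for Group A is 0.150975 / 0.152997 ≈ 0.987.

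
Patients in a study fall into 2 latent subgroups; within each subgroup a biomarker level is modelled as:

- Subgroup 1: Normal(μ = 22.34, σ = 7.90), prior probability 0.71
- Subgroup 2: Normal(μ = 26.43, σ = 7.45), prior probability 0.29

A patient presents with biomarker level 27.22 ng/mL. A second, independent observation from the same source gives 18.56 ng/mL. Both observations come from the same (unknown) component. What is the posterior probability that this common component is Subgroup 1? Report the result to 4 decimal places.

The responsibility of component k is π_k f_k(x) divided by Σ_j π_j f_j(x).
Since both observations come from the same component, the likelihood for component k is f_k(x₁)·f_k(x₂).
  L_1 = [(1/(7.90·√(2π)))·exp(−(27.22−22.34)²/(2·7.90²)) = 0.050499·exp(-0.19079) = 0.0417277] × [0.0450369] = 0.00187928
  L_2 = [(1/(7.45·√(2π)))·exp(−(27.22−26.43)²/(2·7.45²)) = 0.053549·exp(-0.00562) = 0.0532491] × [0.0306502] = 0.00163209
Prior × likelihood for each component:
  π_1·L_1 = 0.71 × 0.00187928 = 0.00133429
  π_2·L_2 = 0.29 × 0.00163209 = 0.000473307
Marginal: 0.00133429 + 0.000473307 = 0.0018076
Responsibility of Subgroup 1: 0.00133429 / 0.0018076 ≈ 0.7382

0.7382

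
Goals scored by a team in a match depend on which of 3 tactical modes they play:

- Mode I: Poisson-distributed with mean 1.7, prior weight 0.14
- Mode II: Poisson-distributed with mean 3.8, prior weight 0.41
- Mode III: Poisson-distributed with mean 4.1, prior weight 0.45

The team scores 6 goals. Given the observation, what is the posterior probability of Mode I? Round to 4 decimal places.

0.0097

P(component k | x) = π_k·f_k(x) / marginal(x), where marginal(x) = Σ_j π_j·f_j(x).
Evaluate each component's likelihood at the observed value:
  f_I = 0.00612436
  f_II = 0.0935513
  f_III = 0.109336
Prior × likelihood for each component:
  π_I·f_I = 0.14 × 0.00612436 = 0.00085741
  π_II·f_II = 0.41 × 0.0935513 = 0.0383561
  π_III·f_III = 0.45 × 0.109336 = 0.0492012
Denominator: 0.00085741 + 0.0383561 + 0.0492012 = 0.0884147
So the posterior for Mode I is 0.00085741 / 0.0884147 ≈ 0.0097.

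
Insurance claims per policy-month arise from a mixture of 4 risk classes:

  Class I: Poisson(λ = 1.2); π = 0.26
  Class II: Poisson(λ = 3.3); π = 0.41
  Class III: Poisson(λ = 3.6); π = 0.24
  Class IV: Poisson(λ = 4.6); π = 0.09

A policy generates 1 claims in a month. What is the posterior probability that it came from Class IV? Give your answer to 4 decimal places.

P(component k | x) = π_k·f_k(x) / marginal(x), where marginal(x) = Σ_j π_j·f_j(x).
Evaluate each component's likelihood at the observed value:
  f_I = e^(−1.2)·1.2^1/1! = 0.361433
  f_II = e^(−3.3)·3.3^1/1! = 0.121714
  f_III = e^(−3.6)·3.6^1/1! = 0.0983654
  f_IV = e^(−4.6)·4.6^1/1! = 0.0462384
Prior × likelihood for each component:
  π_I·f_I = 0.26 × 0.361433 = 0.0939726
  π_II·f_II = 0.41 × 0.121714 = 0.0499029
  π_III·f_III = 0.24 × 0.0983654 = 0.0236077
  π_IV·f_IV = 0.09 × 0.0462384 = 0.00416146
Evidence: 0.0939726 + 0.0499029 + 0.0236077 + 0.00416146 = 0.171645
Responsibility of Class IV: 0.00416146 / 0.171645 ≈ 0.0242

0.0242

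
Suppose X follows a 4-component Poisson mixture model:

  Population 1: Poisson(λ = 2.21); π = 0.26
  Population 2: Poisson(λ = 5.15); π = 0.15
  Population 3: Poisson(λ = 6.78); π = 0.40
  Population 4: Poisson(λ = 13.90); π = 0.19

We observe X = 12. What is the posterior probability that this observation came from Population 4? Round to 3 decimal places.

0.664

Posterior ∝ prior × likelihood, so P(k | x) ∝ π_k f_k(x); normalise over all components.
Evaluate each component's likelihood at the observed value:
  p_1 = e^(−2.21)·2.21^12/12! = 3.10871e-06
  p_2 = e^(−5.15)·5.15^12/12! = 0.00421438
  p_3 = e^(−6.78)·6.78^12/12! = 0.0223822
  p_4 = e^(−13.90)·13.90^12/12! = 0.0998039
Unnormalised posteriors:
  π_1·p_1 = 0.26 × 3.10871e-06 = 8.08263e-07
  π_2·p_2 = 0.15 × 0.00421438 = 0.000632156
  π_3·p_3 = 0.40 × 0.0223822 = 0.00895288
  π_4·p_4 = 0.19 × 0.0998039 = 0.0189627
Denominator: 8.08263e-07 + 0.000632156 + 0.00895288 + 0.0189627 = 0.0285486
Responsibility of Population 4: 0.0189627 / 0.0285486 ≈ 0.664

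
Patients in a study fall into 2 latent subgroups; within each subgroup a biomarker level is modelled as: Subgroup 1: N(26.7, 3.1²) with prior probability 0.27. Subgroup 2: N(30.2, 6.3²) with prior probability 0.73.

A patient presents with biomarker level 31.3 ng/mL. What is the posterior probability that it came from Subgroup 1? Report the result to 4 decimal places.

Apply Bayes' rule: the posterior for each component is proportional to its prior times its likelihood at x.
Normal densities:
  L_1 = (1/(3.1·√(2π)))·exp(−(31.3−26.7)²/(2·3.1²)) = 0.128691·exp(-1.10094) = 0.0427974
  L_2 = (1/(6.3·√(2π)))·exp(−(31.3−30.2)²/(2·6.3²)) = 0.063324·exp(-0.01524) = 0.0623662
Weight by the priors:
  w_1·L_1 = 0.27 × 0.0427974 = 0.0115553
  w_2·L_2 = 0.73 × 0.0623662 = 0.0455273
Marginal: 0.0115553 + 0.0455273 = 0.0570827
Responsibility of Subgroup 1: 0.0115553 / 0.0570827 ≈ 0.2024

0.2024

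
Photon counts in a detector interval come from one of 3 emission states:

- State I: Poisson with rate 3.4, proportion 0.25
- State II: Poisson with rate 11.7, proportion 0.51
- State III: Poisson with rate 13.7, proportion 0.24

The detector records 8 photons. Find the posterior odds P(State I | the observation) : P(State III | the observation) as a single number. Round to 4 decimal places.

The posterior odds equal the prior odds times the likelihood ratio: (w_i/w_j)·(f_i(x)/f_j(x)).
Component likelihoods at x = 8 photons:
  f_I = 0.0147812
  f_II = 0.0722306
  f_III = 0.0345469
0.0036953 / 0.00829127 ≈ 0.4457

0.4457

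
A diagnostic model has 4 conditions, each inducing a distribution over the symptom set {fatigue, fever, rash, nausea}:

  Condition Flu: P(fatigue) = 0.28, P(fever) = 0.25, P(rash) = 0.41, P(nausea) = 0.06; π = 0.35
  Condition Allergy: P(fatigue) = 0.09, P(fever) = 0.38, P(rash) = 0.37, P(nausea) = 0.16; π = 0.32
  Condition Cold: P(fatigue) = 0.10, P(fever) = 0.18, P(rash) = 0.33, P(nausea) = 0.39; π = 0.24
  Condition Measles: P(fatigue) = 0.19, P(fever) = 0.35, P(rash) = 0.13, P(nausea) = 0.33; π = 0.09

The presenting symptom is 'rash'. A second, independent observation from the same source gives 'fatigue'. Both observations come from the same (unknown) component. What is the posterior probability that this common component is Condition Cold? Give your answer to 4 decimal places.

By Bayes' theorem, P(k | x) = P(Z=k) f_k(x) / Σ_j P(Z=j) f_j(x).
Since both observations come from the same component, the likelihood for component k is f_k(x₁)·f_k(x₂).
  p_Flu = [P(rash | comp) = 0.41] × [0.28] = 0.1148
  p_Allergy = [P(rash | comp) = 0.37] × [0.09] = 0.0333
  p_Cold = [P(rash | comp) = 0.33] × [0.1] = 0.033
  p_Measles = [P(rash | comp) = 0.13] × [0.19] = 0.0247
Prior × likelihood for each component:
  P(Z=Flu)·p_Flu = 0.35 × 0.1148 = 0.04018
  P(Z=Allergy)·p_Allergy = 0.32 × 0.0333 = 0.010656
  P(Z=Cold)·p_Cold = 0.24 × 0.033 = 0.00792
  P(Z=Measles)·p_Measles = 0.09 × 0.0247 = 0.002223
Denominator: 0.04018 + 0.010656 + 0.00792 + 0.002223 = 0.060979
So the posterior for Condition Cold is 0.00792 / 0.060979 ≈ 0.1299.

0.1299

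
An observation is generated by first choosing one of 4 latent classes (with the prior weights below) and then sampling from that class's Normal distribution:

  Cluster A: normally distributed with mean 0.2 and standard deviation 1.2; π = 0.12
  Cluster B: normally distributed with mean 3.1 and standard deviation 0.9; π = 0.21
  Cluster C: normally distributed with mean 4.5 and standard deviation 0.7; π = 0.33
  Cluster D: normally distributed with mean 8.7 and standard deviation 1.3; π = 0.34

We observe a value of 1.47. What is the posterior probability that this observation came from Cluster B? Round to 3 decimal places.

The responsibility of component k is P(Z=k) f_k(x) divided by Σ_j P(Z=j) f_j(x).
Component likelihoods at x = 1.47:
  L_A = (1/(1.2·√(2π)))·exp(−(1.47−0.2)²/(2·1.2²)) = 0.332452·exp(-0.56003) = 0.189893
  L_B = (1/(0.9·√(2π)))·exp(−(1.47−3.1)²/(2·0.9²)) = 0.443269·exp(-1.64006) = 0.0859801
  L_C = (1/(0.7·√(2π)))·exp(−(1.47−4.5)²/(2·0.7²)) = 0.569918·exp(-9.36827) = 4.86661e-05
  L_D = (1/(1.3·√(2π)))·exp(−(1.47−8.7)²/(2·1.3²)) = 0.306879·exp(-15.46536) = 5.89452e-08
Prior × likelihood for each component:
  P(Z=A)·L_A = 0.12 × 0.189893 = 0.0227872
  P(Z=B)·L_B = 0.21 × 0.0859801 = 0.0180558
  P(Z=C)·L_C = 0.33 × 4.86661e-05 = 1.60598e-05
  P(Z=D)·L_D = 0.34 × 5.89452e-08 = 2.00414e-08
Normaliser: 0.0227872 + 0.0180558 + 1.60598e-05 + 2.00414e-08 = 0.040859
P(Cluster B | data) ≈ 0.442

0.442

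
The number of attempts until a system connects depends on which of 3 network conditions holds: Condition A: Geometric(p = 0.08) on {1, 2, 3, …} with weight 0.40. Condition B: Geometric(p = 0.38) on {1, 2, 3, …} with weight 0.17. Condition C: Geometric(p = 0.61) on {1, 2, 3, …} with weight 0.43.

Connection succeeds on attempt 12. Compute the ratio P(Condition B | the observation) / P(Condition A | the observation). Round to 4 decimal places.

Posterior odds = (π_i f_i(x)) / (π_j f_j(x)); the normalising sum cancels.
Evaluate each component's likelihood at the observed value:
  L_A = 0.08·(1−0.08)^11 = 0.08·0.399637 = 0.031971
  L_B = 0.38·(1−0.38)^11 = 0.38·0.00520366 = 0.00197739
  L_C = 0.61·(1−0.61)^11 = 0.61·3.17476e-05 = 1.9366e-05
0.000336156 / 0.0127884 ≈ 0.0263

0.0263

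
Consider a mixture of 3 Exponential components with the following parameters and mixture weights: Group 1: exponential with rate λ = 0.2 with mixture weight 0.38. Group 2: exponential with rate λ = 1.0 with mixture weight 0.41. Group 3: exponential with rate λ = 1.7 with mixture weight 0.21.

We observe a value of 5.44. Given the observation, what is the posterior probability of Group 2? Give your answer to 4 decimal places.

By Bayes' theorem, P(k | x) = P(Z=k) f_k(x) / Σ_j P(Z=j) f_j(x).
Evaluate each component's likelihood at the observed value:
  L_1 = 0.2·e^(−0.2·5.44) = 0.2·e^(−1.0880) = 0.0673779
  L_2 = 1.0·e^(−1.0·5.44) = 1.0·e^(−5.4400) = 0.00433948
  L_3 = 1.7·e^(−1.7·5.44) = 1.7·e^(−9.2480) = 0.000163717
Multiply by the mixture weights:
  P(Z=1)·L_1 = 0.38 × 0.0673779 = 0.0256036
  P(Z=2)·L_2 = 0.41 × 0.00433948 = 0.00177919
  P(Z=3)·L_3 = 0.21 × 0.000163717 = 3.43806e-05
Marginal: 0.0256036 + 0.00177919 + 3.43806e-05 = 0.0274172
So the posterior for Group 2 is 0.00177919 / 0.0274172 ≈ 0.0649.

0.0649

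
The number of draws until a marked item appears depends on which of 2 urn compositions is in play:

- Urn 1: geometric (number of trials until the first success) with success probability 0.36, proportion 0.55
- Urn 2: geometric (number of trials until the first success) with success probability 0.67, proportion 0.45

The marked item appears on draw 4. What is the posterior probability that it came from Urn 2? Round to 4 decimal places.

0.1727

P(component k | x) = w_k·f_k(x) / marginal(x), where marginal(x) = Σ_j w_j·f_j(x).
Evaluate each component's likelihood at the observed value:
  L_1 = 0.36·(1−0.36)^3 = 0.36·0.262144 = 0.0943718
  L_2 = 0.67·(1−0.67)^3 = 0.67·0.035937 = 0.0240778
Weight by the priors:
  w_1·L_1 = 0.55 × 0.0943718 = 0.0519045
  w_2·L_2 = 0.45 × 0.0240778 = 0.010835
Sum: 0.0519045 + 0.010835 = 0.0627395
So the posterior for Urn 2 is 0.010835 / 0.0627395 ≈ 0.1727.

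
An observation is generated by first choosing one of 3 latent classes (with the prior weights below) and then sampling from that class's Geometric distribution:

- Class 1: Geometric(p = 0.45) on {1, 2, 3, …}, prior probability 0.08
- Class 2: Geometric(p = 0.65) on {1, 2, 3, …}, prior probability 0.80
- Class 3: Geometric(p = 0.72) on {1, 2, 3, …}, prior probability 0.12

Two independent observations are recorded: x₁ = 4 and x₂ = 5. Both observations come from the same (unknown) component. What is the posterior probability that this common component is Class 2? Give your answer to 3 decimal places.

By Bayes' theorem, P(k | x) = π_k f_k(x) / Σ_j π_j f_j(x).
Since both observations come from the same component, the likelihood for component k is f_k(x₁)·f_k(x₂).
  f_1 = [0.45·(1−0.45)^3 = 0.45·0.166375 = 0.0748688] × [0.0411778] = 0.00308293
  f_2 = [0.65·(1−0.65)^3 = 0.65·0.042875 = 0.0278687] × [0.00975406] = 0.000271834
  f_3 = [0.72·(1−0.72)^3 = 0.72·0.021952 = 0.0158054] × [0.00442552] = 6.99473e-05
Multiply by the mixture weights:
  π_1·f_1 = 0.08 × 0.00308293 = 0.000246635
  π_2·f_2 = 0.80 × 0.000271834 = 0.000217467
  π_3·f_3 = 0.12 × 6.99473e-05 = 8.39368e-06
Normaliser: 0.000246635 + 0.000217467 + 8.39368e-06 = 0.000472495
So the posterior for Class 2 is 0.000217467 / 0.000472495 ≈ 0.460.

0.460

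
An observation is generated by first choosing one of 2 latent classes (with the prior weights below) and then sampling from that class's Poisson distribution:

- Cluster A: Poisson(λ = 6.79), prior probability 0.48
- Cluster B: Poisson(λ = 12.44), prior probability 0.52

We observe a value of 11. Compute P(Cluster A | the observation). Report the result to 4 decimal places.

Posterior ∝ prior × likelihood, so P(k | x) ∝ w_k f_k(x); normalise over all components.
Component likelihoods at x = 11:
  p_A = 0.0398614
  p_B = 0.109457
Prior × likelihood for each component:
  w_A·p_A = 0.48 × 0.0398614 = 0.0191335
  w_B·p_B = 0.52 × 0.109457 = 0.0569178
Evidence: 0.0191335 + 0.0569178 = 0.0760513
Responsibility of Cluster A: 0.0191335 / 0.0760513 ≈ 0.2516

0.2516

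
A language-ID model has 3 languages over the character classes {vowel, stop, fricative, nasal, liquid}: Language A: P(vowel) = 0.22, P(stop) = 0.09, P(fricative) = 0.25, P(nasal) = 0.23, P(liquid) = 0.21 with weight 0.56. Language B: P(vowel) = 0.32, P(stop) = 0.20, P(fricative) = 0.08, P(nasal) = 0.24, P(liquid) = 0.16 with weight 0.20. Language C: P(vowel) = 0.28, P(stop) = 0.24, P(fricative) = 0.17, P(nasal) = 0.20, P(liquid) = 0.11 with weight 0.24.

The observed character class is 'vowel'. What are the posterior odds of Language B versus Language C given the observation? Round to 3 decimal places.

0.952

Only the two components matter; the odds are (π_i f_i(x)) / (π_j f_j(x)).
Evaluate each component's likelihood at the observed value:
  f_A = 0.22
  f_B = 0.32
  f_C = 0.28
Posterior odds = (π_B·f_B) / (π_C·f_C) = (0.20·0.32) / (0.24·0.28) = 0.064 / 0.0672 ≈ 0.952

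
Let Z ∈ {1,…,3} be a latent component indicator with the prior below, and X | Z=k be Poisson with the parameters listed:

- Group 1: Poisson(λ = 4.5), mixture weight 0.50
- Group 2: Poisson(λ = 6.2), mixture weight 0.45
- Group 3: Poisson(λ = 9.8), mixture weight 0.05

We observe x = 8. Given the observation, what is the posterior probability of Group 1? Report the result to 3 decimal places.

0.295

By Bayes' theorem, P(k | x) = P(Z=k) f_k(x) / Σ_j P(Z=j) f_j(x).
Poisson probabilities:
  L_1 = 0.0463292
  L_2 = 0.109897
  L_3 = 0.117004
Weight by the priors:
  P(Z=1)·L_1 = 0.50 × 0.0463292 = 0.0231646
  P(Z=2)·L_2 = 0.45 × 0.109897 = 0.0494538
  P(Z=3)·L_3 = 0.05 × 0.117004 = 0.00585022
Denominator: 0.0231646 + 0.0494538 + 0.00585022 = 0.0784686
P(Group 1 | the observation) = 0.0231646 / 0.0784686 ≈ 0.295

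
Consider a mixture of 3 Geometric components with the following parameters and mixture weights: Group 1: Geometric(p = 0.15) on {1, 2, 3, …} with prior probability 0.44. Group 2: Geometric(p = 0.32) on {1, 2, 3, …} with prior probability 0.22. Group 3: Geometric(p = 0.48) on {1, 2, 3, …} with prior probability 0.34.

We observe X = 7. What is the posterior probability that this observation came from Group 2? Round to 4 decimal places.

0.1984

Apply Bayes' rule: the posterior for each component is proportional to its prior times its likelihood at x.
Component likelihoods at x = 7:
  p_1 = 0.15·(1−0.15)^6 = 0.15·0.37715 = 0.0565724
  p_2 = 0.32·(1−0.32)^6 = 0.32·0.0988675 = 0.0316376
  p_3 = 0.48·(1−0.48)^6 = 0.48·0.0197706 = 0.00948989
Unnormalised posteriors:
  w_1·p_1 = 0.44 × 0.0565724 = 0.0248919
  w_2·p_2 = 0.22 × 0.0316376 = 0.00696027
  w_3·p_3 = 0.34 × 0.00948989 = 0.00322656
Sum: 0.0248919 + 0.00696027 + 0.00322656 = 0.0350787
Responsibility of Group 2: 0.00696027 / 0.0350787 ≈ 0.1984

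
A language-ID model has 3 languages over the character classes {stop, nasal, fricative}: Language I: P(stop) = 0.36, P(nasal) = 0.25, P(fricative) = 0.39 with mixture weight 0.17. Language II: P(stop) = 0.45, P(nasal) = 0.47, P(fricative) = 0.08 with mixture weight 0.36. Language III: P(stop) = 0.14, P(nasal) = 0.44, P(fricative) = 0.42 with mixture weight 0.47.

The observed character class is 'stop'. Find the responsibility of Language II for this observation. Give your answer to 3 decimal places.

The responsibility of component k is π_k f_k(x) divided by Σ_j π_j f_j(x).
Component likelihoods at x = 'stop':
  f_I = P(stop | comp) = 0.36
  f_II = P(stop | comp) = 0.45
  f_III = P(stop | comp) = 0.14
Prior × likelihood for each component:
  π_I·f_I = 0.17 × 0.36 = 0.0612
  π_II·f_II = 0.36 × 0.45 = 0.162
  π_III·f_III = 0.47 × 0.14 = 0.0658
Normaliser: 0.0612 + 0.162 + 0.0658 = 0.289
Responsibility of Language II: 0.162 / 0.289 ≈ 0.561

0.561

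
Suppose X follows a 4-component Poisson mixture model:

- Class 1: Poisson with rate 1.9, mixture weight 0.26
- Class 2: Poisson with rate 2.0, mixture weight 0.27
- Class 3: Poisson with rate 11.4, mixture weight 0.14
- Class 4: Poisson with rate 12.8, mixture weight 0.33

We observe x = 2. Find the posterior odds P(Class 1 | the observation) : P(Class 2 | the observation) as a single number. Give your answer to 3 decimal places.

Since P(k|x) ∝ π_k f_k(x), the posterior odds are π_i f_i(x) / (π_j f_j(x)).
Component likelihoods at x = 2:
  L_1 = 0.269971
  L_2 = 0.270671
  L_3 = 0.000727483
  L_4 = 0.000226162
Odds = (0.26/0.27) × (0.269971/0.270671) = 0.962963 × 0.997417 ≈ 0.960

0.960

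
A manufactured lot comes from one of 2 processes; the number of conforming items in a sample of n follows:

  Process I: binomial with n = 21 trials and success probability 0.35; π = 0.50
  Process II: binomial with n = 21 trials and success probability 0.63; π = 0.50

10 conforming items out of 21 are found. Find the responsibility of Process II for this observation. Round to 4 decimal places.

By Bayes' theorem, P(k | x) = w_k f_k(x) / Σ_j w_j f_j(x).
Evaluate each component's likelihood at the observed value:
  L_I = 0.0851437
  L_II = 0.0618087
Weight by the priors:
  w_I·L_I = 0.50 × 0.0851437 = 0.0425719
  w_II·L_II = 0.50 × 0.0618087 = 0.0309044
Marginal: 0.0425719 + 0.0309044 = 0.0734762
Responsibility of Process II: 0.0309044 / 0.0734762 ≈ 0.4206

0.4206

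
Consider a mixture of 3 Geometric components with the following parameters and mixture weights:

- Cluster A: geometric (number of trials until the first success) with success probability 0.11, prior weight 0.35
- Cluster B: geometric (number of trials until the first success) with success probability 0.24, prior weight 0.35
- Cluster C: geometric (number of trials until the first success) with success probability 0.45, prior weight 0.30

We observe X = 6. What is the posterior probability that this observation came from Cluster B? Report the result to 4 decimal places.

The responsibility of component k is π_k f_k(x) divided by Σ_j π_j f_j(x).
Component likelihoods at x = 6:
  L_A = 0.0614247
  L_B = 0.0608526
  L_C = 0.0226478
Multiply by the mixture weights:
  π_A·L_A = 0.35 × 0.0614247 = 0.0214986
  π_B·L_B = 0.35 × 0.0608526 = 0.0212984
  π_C·L_C = 0.30 × 0.0226478 = 0.00679434
Sum: 0.0214986 + 0.0212984 + 0.00679434 = 0.0495914
P(Cluster B | the observation) = 0.0212984 / 0.0495914 ≈ 0.4295

0.4295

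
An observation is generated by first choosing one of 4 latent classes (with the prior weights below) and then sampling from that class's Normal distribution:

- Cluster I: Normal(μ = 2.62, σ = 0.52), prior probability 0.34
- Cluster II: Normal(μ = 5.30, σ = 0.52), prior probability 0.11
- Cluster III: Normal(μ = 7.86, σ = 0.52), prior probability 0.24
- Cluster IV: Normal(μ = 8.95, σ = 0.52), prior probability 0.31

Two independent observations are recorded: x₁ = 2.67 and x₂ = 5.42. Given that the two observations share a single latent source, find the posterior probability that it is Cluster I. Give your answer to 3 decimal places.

Posterior ∝ prior × likelihood, so P(k | x) ∝ π_k f_k(x); normalise over all components.
Since both observations come from the same component, the likelihood for component k is f_k(x₁)·f_k(x₂).
  L_I = [0.763658] × [3.8808e-07] = 2.96361e-07
  L_II = [2.13907e-06] × [0.747038] = 1.59797e-06
  L_III = [1.79317e-22] × [1.27003e-05] = 2.27737e-27
  L_IV = [1.63505e-32] × [7.55205e-11] = 1.2348e-42
Unnormalised posteriors:
  π_I·L_I = 0.34 × 2.96361e-07 = 1.00763e-07
  π_II·L_II = 0.11 × 1.59797e-06 = 1.75777e-07
  π_III·L_III = 0.24 × 2.27737e-27 = 5.46568e-28
  π_IV·L_IV = 0.31 × 1.2348e-42 = 3.82788e-43
Evidence: 1.00763e-07 + 1.75777e-07 + 5.46568e-28 + 3.82788e-43 = 2.76539e-07
Responsibility of Cluster I: 1.00763e-07 / 2.76539e-07 ≈ 0.364

0.364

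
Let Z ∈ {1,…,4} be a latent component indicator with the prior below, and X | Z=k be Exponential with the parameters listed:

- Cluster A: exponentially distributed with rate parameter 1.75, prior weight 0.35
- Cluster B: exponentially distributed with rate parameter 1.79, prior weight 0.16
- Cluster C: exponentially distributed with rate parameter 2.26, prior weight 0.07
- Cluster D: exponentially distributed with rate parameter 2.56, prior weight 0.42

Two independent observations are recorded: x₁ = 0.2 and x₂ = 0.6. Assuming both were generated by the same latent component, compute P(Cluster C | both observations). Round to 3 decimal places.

0.073

The responsibility of component k is π_k f_k(x) divided by Σ_j π_j f_j(x).
Since both observations come from the same component, the likelihood for component k is f_k(x₁)·f_k(x₂).
  f_A = [1.2332] × [0.612391] = 0.755203
  f_B = [1.25134] × [0.611534] = 0.765238
  f_C = [1.43816] × [0.582378] = 0.837553
  f_D = [1.5342] × [0.551015] = 0.845366
Multiply by the mixture weights:
  π_A·f_A = 0.35 × 0.755203 = 0.264321
  π_B·f_B = 0.16 × 0.765238 = 0.122438
  π_C·f_C = 0.07 × 0.837553 = 0.0586287
  π_D·f_D = 0.42 × 0.845366 = 0.355054
Denominator: 0.264321 + 0.122438 + 0.0586287 + 0.355054 = 0.800442
P(Cluster C | x₁, x₂) ≈ 0.073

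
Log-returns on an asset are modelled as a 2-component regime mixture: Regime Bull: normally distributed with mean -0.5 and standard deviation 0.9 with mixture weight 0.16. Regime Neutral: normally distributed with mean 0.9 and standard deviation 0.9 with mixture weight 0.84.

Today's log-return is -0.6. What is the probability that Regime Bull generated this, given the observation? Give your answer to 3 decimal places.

0.432

Posterior ∝ prior × likelihood, so P(k | x) ∝ π_k f_k(x); normalise over all components.
Evaluate each component's likelihood at the observed value:
  f_Bull = 0.440541
  f_Neutral = 0.11053
Weight by the priors:
  π_Bull·f_Bull = 0.16 × 0.440541 = 0.0704866
  π_Neutral·f_Neutral = 0.84 × 0.11053 = 0.0928453
Sum: 0.0704866 + 0.0928453 = 0.163332
So the posterior for Regime Bull is 0.0704866 / 0.163332 ≈ 0.432.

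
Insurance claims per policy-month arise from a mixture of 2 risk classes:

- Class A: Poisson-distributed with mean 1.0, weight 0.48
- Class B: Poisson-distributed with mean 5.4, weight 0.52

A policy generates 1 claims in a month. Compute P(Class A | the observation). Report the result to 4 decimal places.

By Bayes' theorem, P(k | x) = w_k f_k(x) / Σ_j w_j f_j(x).
Evaluate each component's likelihood at the observed value:
  f_A = e^(−1.0)·1.0^1/1! = 0.367879
  f_B = e^(−5.4)·5.4^1/1! = 0.0243895
Prior × likelihood for each component:
  w_A·f_A = 0.48 × 0.367879 = 0.176582
  w_B·f_B = 0.52 × 0.0243895 = 0.0126826
Denominator: 0.176582 + 0.0126826 = 0.189265
P(Class A | 1 claims) = 0.176582 / 0.189265 ≈ 0.9330

0.9330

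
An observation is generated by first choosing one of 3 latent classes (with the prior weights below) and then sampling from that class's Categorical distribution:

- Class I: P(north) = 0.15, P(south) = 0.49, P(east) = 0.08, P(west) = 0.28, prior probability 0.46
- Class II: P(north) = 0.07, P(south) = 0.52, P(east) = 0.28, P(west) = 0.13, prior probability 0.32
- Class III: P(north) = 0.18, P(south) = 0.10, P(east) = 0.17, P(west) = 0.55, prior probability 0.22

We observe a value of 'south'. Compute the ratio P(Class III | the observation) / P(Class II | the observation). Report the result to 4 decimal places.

The posterior odds equal the prior odds times the likelihood ratio: (P(Z=i)/P(Z=j))·(f_i(x)/f_j(x)).
Categorical probabilities:
  p_I = 0.49
  p_II = 0.52
  p_III = 0.1
Odds = (0.22/0.32) × (0.1/0.52) = 0.6875 × 0.192308 ≈ 0.1322

0.1322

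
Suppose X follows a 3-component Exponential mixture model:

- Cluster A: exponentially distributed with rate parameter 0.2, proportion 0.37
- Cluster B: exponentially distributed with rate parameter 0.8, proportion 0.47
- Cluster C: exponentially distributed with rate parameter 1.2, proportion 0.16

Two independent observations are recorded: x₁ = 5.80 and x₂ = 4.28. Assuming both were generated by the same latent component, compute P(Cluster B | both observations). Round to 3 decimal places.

By Bayes' theorem, P(k | x) = w_k f_k(x) / Σ_j w_j f_j(x).
Since both observations come from the same component, the likelihood for component k is f_k(x₁)·f_k(x₂).
  f_A = [0.0626972] × [0.0849716] = 0.00532749
  f_B = [0.00772616] × [0.0260655] = 0.000201386
  f_C = [0.00113892] × [0.0070574] = 8.03779e-06
Weight by the priors:
  w_A·f_A = 0.37 × 0.00532749 = 0.00197117
  w_B·f_B = 0.47 × 0.000201386 = 9.46514e-05
  w_C·f_C = 0.16 × 8.03779e-06 = 1.28605e-06
Denominator: 0.00197117 + 9.46514e-05 + 1.28605e-06 = 0.00206711
P(Cluster B | data) ≈ 0.046

0.046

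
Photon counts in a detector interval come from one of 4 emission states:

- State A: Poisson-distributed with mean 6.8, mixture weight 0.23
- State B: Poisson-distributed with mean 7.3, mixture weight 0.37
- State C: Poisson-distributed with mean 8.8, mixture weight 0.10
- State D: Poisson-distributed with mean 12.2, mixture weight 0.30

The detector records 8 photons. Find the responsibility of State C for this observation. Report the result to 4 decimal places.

P(component k | x) = π_k·f_k(x) / marginal(x), where marginal(x) = Σ_j π_j·f_j(x).
Evaluate each component's likelihood at the observed value:
  p_A = e^(−6.8)·6.8^8/8! = 0.126284
  p_B = e^(−7.3)·7.3^8/8! = 0.135118
  p_C = e^(−8.8)·8.8^8/8! = 0.134446
  p_D = e^(−12.2)·12.2^8/8! = 0.0612302
Unnormalised posteriors:
  π_A·p_A = 0.23 × 0.126284 = 0.0290453
  π_B·p_B = 0.37 × 0.135118 = 0.0499936
  π_C·p_C = 0.10 × 0.134446 = 0.0134446
  π_D·p_D = 0.30 × 0.0612302 = 0.0183691
Evidence: 0.0290453 + 0.0499936 + 0.0134446 + 0.0183691 = 0.110853
P(State C | x) = 0.0134446 / 0.110853 ≈ 0.1213

0.1213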